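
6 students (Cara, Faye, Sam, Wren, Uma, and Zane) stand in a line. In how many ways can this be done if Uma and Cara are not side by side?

480

Of the 6! = 720 arrangements, those with Uma and Cara adjacent number 2 × 5! = 240 (treat the pair as a block with 2 internal orders).
Complementary counting: 720 − 240 = 480.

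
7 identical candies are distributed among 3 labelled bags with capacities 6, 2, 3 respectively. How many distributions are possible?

11

Ignoring the caps, the number of non-negative solutions to x_1+…+x_3 = 7 is C(9,2) = 36.
Subtract solutions that violate a single cap (substitute x_i' = x_i − (cap_i+1)): x_1 ≥ 7 gives C(2,2) = 1; x_2 ≥ 3 gives C(6,2) = 15; x_3 ≥ 4 gives C(5,2) = 10. Together 26.
Add back pairs where two caps are both exceeded: 0 + 0 + 1 = 1.
By inclusion–exclusion the count is 36 − 26 + 1 = 11.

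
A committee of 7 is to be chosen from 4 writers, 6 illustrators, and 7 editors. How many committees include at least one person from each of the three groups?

With no constraint there are C(17,7) = 19448 possible selections.
Selections missing a whole group: no writers → C(13,7) = 1716; no illustrators → C(11,7) = 330; no editors → C(10,7) = 120.
Add back selections omitting two groups (i.e. drawn from a single group): C(4,7) + C(6,7) + C(7,7) = 1.
By inclusion–exclusion: 19448 − 2166 + 1 = 17283.

17283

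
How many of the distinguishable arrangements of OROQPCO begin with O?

Fix O in the first position and arrange the remaining 6 letters.
Those 6 letters have O appearing twice, giving (6)!/(2!) = 360.

360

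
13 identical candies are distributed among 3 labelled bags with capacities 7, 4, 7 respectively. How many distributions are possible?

20

Ignoring the caps, the number of non-negative solutions to x_1+…+x_3 = 13 is C(15,2) = 105.
Subtract solutions that violate a single cap (substitute x_i' = x_i − (cap_i+1)): x_1 ≥ 8 gives C(7,2) = 21; x_2 ≥ 5 gives C(10,2) = 45; x_3 ≥ 8 gives C(7,2) = 21. Together 87.
Add back pairs where two caps are both exceeded: 1 + 0 + 1 = 2.
By inclusion–exclusion the count is 105 − 87 + 2 = 20.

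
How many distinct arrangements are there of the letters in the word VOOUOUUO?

VOOUOUUO has 8 letters with O appearing 4 times and U appearing 3 times.
The number of distinct arrangements is 8!/(4!·3!) = 40320/144 = 280.

280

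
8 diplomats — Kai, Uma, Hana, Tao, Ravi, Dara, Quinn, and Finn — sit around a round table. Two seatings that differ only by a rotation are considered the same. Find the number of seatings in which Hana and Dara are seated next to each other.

Glue Hana and Dara into a block (2 internal orders). Seating 7 units around a circle gives (6)! arrangements.
So 2 × (6)! = 2 × 720 = 1440.

1440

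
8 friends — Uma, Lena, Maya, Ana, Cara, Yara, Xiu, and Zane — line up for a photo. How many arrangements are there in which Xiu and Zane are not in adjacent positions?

There are 8! = 40320 arrangements in all. If Xiu and Zane are adjacent, merging them into one block gives 2·(7)! = 10080 arrangements.
So 40320 − 10080 = 30240 arrangements keep them apart.

30240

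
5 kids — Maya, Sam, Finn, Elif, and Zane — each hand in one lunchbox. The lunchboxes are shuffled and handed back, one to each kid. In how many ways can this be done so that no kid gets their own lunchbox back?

Let Aᵢ be the assignments in which kid i gets their own lunchbox. We want the size of the complement of A₁∪…∪A_5.
By inclusion–exclusion this is Σ_{j=0}^{5} (−1)^j C(5,j)·(5−j)!.
Computing: 120 − 120 + 60 − 20 + 5 − 1 = 44.

44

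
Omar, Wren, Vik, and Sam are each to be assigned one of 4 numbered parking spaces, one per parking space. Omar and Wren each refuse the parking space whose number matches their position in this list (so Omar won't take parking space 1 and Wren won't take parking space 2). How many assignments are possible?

14

Let Aᵢ (for i ∈ {1, 2}) be the placements that put person i in their forbidden parking space. Any j of these fix j positions, leaving (4−j)! ways to fill the rest, and there are C(2,j) ways to pick which j.
By inclusion–exclusion, the number of valid placements is Σ_{j=0}^{2} (−1)^j C(2,j)·(4−j)!.
Computing: 24 − 12 + 2 = 14.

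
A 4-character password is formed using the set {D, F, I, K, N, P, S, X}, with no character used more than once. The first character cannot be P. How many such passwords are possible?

The first character has 8−1 = 7 choices (anything except P).
The remaining 3 characters are filled from the other 7 symbols without repetition: 7 × 6 × 5 = 210.
Total: 7 × 210 = 1470.

1470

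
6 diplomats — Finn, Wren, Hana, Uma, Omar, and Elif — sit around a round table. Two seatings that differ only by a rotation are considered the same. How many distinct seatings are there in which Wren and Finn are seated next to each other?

48

Glue Wren and Finn into a block (2 internal orders). Seating 5 units around a circle gives (4)! arrangements.
So 2 × (4)! = 2 × 24 = 48.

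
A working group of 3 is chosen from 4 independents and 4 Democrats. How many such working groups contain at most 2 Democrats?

52

Split by how many Democrats are chosen (0 through 2).
Sum: C(4,0)·C(4,3) + C(4,1)·C(4,2) + C(4,2)·C(4,1) = 4 + 24 + 24 = 52.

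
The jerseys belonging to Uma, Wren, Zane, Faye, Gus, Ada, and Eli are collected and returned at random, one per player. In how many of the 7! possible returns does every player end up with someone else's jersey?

Count assignments avoiding every fixed point. For any j of the 7 players fixed to their old jersey, the other 7−j can be arranged in (7−j)! ways.
By inclusion–exclusion this is Σ_{j=0}^{7} (−1)^j C(7,j)·(7−j)!.
Computing: 5040 − 5040 + 2520 − 840 + 210 − 42 + 7 − 1 = 1854.

1854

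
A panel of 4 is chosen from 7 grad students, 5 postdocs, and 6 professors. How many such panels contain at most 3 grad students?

3025

Split by how many grad students are chosen (0 through 3).
Sum: C(7,0)·C(11,4) + C(7,1)·C(11,3) + C(7,2)·C(11,2) + C(7,3)·C(11,1) = 330 + 1155 + 1155 + 385 = 3025.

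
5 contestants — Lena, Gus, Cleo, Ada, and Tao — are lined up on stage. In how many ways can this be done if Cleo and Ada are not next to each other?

There are 5! = 120 arrangements in all. If Cleo and Ada are adjacent, merging them into one block gives 2·(4)! = 48 arrangements.
Complementary counting: 120 − 48 = 72.

72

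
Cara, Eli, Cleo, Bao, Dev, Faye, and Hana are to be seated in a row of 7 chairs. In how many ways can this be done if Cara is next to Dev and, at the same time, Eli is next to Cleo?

480

Treat {Cara,Dev} as one block (2 orders) and {Eli,Cleo} as another (2 orders).
That leaves 5 units to arrange: 2 × 2 × 5! = 4 × 120 = 480.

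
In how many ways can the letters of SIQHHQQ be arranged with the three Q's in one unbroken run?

60

Treat the 3 copies of Q as a single block. The multiset to arrange is then {QQQ, H, H, I, S}, 5 items in all.
That gives (5)!/(2!) = 60 arrangements.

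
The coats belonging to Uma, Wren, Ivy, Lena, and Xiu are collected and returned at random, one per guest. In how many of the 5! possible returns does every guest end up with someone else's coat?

44

Let Aᵢ be the assignments in which guest i gets their own coat. We want the size of the complement of A₁∪…∪A_5.
By inclusion–exclusion this is Σ_{j=0}^{5} (−1)^j C(5,j)·(5−j)!.
Computing: 120 − 120 + 60 − 20 + 5 − 1 = 44.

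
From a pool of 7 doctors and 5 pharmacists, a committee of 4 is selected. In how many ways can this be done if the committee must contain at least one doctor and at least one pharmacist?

Total 4-person selections from all 12: C(12,4) = 495.
Subtract selections that omit an entire group: no doctors → C(5,4) = 5; no pharmacists → C(7,4) = 35.
Both groups omitted at once is impossible, so 495 − 40 = 455.

455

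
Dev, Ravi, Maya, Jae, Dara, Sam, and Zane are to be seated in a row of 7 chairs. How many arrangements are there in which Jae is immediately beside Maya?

1440

Glue Jae and Maya into one block (2 internal orders), leaving 6 units to arrange in a row.
That gives 2 × 6! = 2 × 720 = 1440.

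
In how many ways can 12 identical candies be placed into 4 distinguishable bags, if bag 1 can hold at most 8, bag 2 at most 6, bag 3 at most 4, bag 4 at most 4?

Ignoring the caps, the number of non-negative solutions to x_1+…+x_4 = 12 is C(15,3) = 455.
Subtract solutions that violate a single cap (substitute x_i' = x_i − (cap_i+1)): x_1 ≥ 9 gives C(6,3) = 20; x_2 ≥ 7 gives C(8,3) = 56; x_3 ≥ 5 gives C(10,3) = 120; x_4 ≥ 5 gives C(10,3) = 120. Together 316.
Add back pairs where two caps are both exceeded: 0 + 0 + 0 + 1 + 1 + 10 = 12.
By inclusion–exclusion the count is 455 − 316 + 12 = 151.

151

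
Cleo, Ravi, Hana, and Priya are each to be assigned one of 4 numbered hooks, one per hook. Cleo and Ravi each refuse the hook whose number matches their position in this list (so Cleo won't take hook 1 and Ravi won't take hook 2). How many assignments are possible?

Let Aᵢ (for i ∈ {1, 2}) be the placements that put person i in their forbidden hook. Any j of these fix j positions, leaving (4−j)! ways to fill the rest, and there are C(2,j) ways to pick which j.
By inclusion–exclusion, the number of valid placements is Σ_{j=0}^{2} (−1)^j C(2,j)·(4−j)!.
Computing: 24 − 12 + 2 = 14.

14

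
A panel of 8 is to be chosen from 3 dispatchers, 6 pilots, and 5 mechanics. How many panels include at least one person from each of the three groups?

Total 8-person selections from all 14: C(14,8) = 3003.
Subtract selections that omit an entire group: no dispatchers → C(11,8) = 165; no pilots → C(8,8) = 1; no mechanics → C(9,8) = 9.
Add back selections omitting two groups (i.e. drawn from a single group): C(3,8) + C(6,8) + C(5,8) = 0.
By inclusion–exclusion: 3003 − 175 + 0 = 2828.

2828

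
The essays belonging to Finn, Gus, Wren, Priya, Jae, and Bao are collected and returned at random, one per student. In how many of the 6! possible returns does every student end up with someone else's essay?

This is the derangement count D_6: permutations of 6 items with no fixed point.
By inclusion–exclusion this is Σ_{j=0}^{6} (−1)^j C(6,j)·(6−j)!.
Computing: 720 − 720 + 360 − 120 + 30 − 6 + 1 = 265.

265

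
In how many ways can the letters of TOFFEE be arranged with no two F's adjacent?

120

There are 6!/(2!·2!) = 180 arrangements of TOFFEE in total.
Arrangements with the F's together: treat FF as one letter, giving (5)!/(2!) = 60.
Subtracting, 180 − 60 = 120 arrangements keep the F's apart.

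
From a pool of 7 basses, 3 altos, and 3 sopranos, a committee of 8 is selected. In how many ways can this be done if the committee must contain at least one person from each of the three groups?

1197

Unrestricted: C(13,8) = 1287 ways to pick any 8 of the 13.
Subtract selections that omit an entire group: no basses → C(6,8) = 0; no altos → C(10,8) = 45; no sopranos → C(10,8) = 45.
Add back selections omitting two groups (i.e. drawn from a single group): C(7,8) + C(3,8) + C(3,8) = 0.
By inclusion–exclusion: 1287 − 90 + 0 = 1197.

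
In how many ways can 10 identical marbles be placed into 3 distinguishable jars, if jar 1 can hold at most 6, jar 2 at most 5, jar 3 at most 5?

26

By stars and bars, unrestricted non-negative solutions to x_1+…+x_3 = 10 number C(10+2,2) = 66.
Subtract solutions that violate a single cap (substitute x_i' = x_i − (cap_i+1)): x_1 ≥ 7 gives C(5,2) = 10; x_2 ≥ 6 gives C(6,2) = 15; x_3 ≥ 6 gives C(6,2) = 15. Together 40.
No two caps can be exceeded simultaneously, so the pair terms are all 0.
By inclusion–exclusion the count is 66 − 40 + 0 = 26.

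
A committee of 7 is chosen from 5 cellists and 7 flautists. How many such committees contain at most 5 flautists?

Split by how many flautists are chosen (0 through 5).
Sum: C(7,0)·C(5,7) + C(7,1)·C(5,6) + C(7,2)·C(5,5) + C(7,3)·C(5,4) + C(7,4)·C(5,3) + C(7,5)·C(5,2) = 0 + 0 + 21 + 175 + 350 + 210 = 756.

756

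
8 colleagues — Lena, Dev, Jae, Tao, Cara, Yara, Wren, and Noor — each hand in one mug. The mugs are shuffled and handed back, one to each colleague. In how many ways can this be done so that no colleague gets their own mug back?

Let Aᵢ be the assignments in which colleague i gets their own mug. We want the size of the complement of A₁∪…∪A_8.
By inclusion–exclusion this is Σ_{j=0}^{8} (−1)^j C(8,j)·(8−j)!.
Computing: 40320 − 40320 + 20160 − 6720 + 1680 − 336 + 56 − 8 + 1 = 14833.

14833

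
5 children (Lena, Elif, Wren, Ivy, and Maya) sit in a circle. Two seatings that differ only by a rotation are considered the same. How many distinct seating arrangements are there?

24

Around a circle, 5 distinct people have 5!/5 = (4)! = 24 rotationally distinct seatings.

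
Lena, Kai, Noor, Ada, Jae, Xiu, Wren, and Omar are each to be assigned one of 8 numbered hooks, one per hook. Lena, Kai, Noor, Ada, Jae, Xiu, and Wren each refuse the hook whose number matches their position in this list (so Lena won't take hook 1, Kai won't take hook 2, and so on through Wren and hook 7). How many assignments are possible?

16687

Let Aᵢ (for 1 ≤ i ≤ 7) be the placements that put person i in their forbidden hook. Any j of these fix j positions, leaving (8−j)! ways to fill the rest, and there are C(7,j) ways to pick which j.
By inclusion–exclusion, the number of valid placements is Σ_{j=0}^{7} (−1)^j C(7,j)·(8−j)!.
Computing: 40320 − 35280 + 15120 − 4200 + 840 − 126 + 14 − 1 = 16687.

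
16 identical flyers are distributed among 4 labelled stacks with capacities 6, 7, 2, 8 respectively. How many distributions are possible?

84

Without the upper bounds there are C(19,3) = 969 ways to split 16 among 4 stacks.
Subtract solutions that violate a single cap (substitute x_i' = x_i − (cap_i+1)): x_1 ≥ 7 gives C(12,3) = 220; x_2 ≥ 8 gives C(11,3) = 165; x_3 ≥ 3 gives C(16,3) = 560; x_4 ≥ 9 gives C(10,3) = 120. Together 1065.
Add back pairs where two caps are both exceeded: 4 + 84 + 1 + 56 + 0 + 35 = 180.
By inclusion–exclusion the count is 969 − 1065 + 180 = 84.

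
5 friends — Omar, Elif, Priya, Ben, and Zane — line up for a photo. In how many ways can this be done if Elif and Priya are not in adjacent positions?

72

Of the 5! = 120 arrangements, those with Elif and Priya adjacent number 2 × 4! = 48 (treat the pair as a block with 2 internal orders).
So 120 − 48 = 72 arrangements keep them apart.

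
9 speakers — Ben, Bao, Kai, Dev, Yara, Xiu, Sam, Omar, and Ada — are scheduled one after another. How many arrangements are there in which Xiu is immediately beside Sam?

Glue Xiu and Sam into one block (2 internal orders), leaving 8 units to arrange in a row.
That gives 2 × 8! = 2 × 40320 = 80640.

80640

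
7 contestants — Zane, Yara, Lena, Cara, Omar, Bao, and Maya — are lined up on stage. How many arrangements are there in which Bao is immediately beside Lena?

Glue Bao and Lena into one block (2 internal orders), leaving 6 units to arrange in a row.
That gives 2 × 6! = 2 × 720 = 1440.

1440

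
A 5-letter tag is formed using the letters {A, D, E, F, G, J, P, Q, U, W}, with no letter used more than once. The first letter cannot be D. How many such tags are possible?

The first letter has 10−1 = 9 choices (anything except D).
The remaining 4 letters are filled from the other 9 symbols without repetition: 9 × 8 × 7 × 6 = 3024.
Total: 9 × 3024 = 27216.

27216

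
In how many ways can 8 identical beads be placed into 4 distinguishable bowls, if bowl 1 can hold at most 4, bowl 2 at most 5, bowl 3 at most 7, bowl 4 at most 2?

Ignoring the caps, the number of non-negative solutions to x_1+…+x_4 = 8 is C(11,3) = 165.
Subtract solutions that violate a single cap (substitute x_i' = x_i − (cap_i+1)): x_1 ≥ 5 gives C(6,3) = 20; x_2 ≥ 6 gives C(5,3) = 10; x_3 ≥ 8 gives C(3,3) = 1; x_4 ≥ 3 gives C(8,3) = 56. Together 87.
Add back pairs where two caps are both exceeded: 0 + 0 + 1 + 0 + 0 + 0 = 1.
By inclusion–exclusion the count is 165 − 87 + 1 = 79.

79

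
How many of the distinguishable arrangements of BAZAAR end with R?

With the last slot taken by R, it remains to arrange the other 5 letters (BAZAA).
Those 5 letters have A appearing 3 times, giving (5)!/(3!) = 20.

20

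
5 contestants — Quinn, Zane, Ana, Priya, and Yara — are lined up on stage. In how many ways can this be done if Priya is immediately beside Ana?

Glue Priya and Ana into one block (2 internal orders), leaving 4 units to arrange in a row.
That gives 2 × 4! = 2 × 24 = 48.

48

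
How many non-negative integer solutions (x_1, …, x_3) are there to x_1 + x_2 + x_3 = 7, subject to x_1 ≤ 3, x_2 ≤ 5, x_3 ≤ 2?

9

Without the upper bounds there are C(9,2) = 36 ways to split 7 among 3 variables.
Subtract solutions that violate a single cap (substitute x_i' = x_i − (cap_i+1)): x_1 ≥ 4 gives C(5,2) = 10; x_2 ≥ 6 gives C(3,2) = 3; x_3 ≥ 3 gives C(6,2) = 15. Together 28.
Add back pairs where two caps are both exceeded: 0 + 1 + 0 = 1.
By inclusion–exclusion the count is 36 − 28 + 1 = 9.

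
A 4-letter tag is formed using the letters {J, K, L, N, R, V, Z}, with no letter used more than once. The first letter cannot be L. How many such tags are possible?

720

The first letter has 7−1 = 6 choices (anything except L).
The remaining 3 letters are filled from the other 6 symbols without repetition: 6 × 5 × 4 = 120.
Total: 6 × 120 = 720.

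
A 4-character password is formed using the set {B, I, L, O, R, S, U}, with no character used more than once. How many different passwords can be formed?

840

With no repetition, fill the 4 characters in order: 7 choices, then 6, down to 4.
7 × 6 × 5 × 4 = 840.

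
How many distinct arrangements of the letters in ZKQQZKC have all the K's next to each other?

180

Treat the 2 copies of K as a single block. The multiset to arrange is then {KK, C, Q, Q, Z, Z}, 6 items in all.
That gives (6)!/(2!·2!) = 180 arrangements.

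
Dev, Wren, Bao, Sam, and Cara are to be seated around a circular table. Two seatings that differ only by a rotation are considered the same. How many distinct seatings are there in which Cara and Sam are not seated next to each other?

12

Without the restriction there are (4)! = 24 seatings.
Seatings with Cara beside Sam: treat them as a block with 2 internal orders, giving 2 × (3)! = 12.
Subtracting, 24 − 12 = 12.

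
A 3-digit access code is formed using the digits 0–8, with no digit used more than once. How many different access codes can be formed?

With no repetition, fill the 3 digits in order: 9 choices, then 8, down to 7.
9 × 8 × 7 = 504.

504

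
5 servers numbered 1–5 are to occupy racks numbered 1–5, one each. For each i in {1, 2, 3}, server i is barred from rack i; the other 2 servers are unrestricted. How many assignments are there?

Let Aᵢ (for i ∈ {1, 2, 3}) be the placements that put server i in its forbidden rack. Any j of these fix j positions, leaving (5−j)! ways to fill the rest, and there are C(3,j) ways to pick which j.
By inclusion–exclusion, the number of valid placements is Σ_{j=0}^{3} (−1)^j C(3,j)·(5−j)!.
Computing: 120 − 72 + 18 − 2 = 64.

64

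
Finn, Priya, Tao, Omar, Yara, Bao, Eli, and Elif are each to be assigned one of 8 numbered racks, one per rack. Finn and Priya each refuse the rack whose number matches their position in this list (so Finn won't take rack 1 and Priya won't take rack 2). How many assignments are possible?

Let Aᵢ (for i ∈ {1, 2}) be the placements that put person i in their forbidden rack. Any j of these fix j positions, leaving (8−j)! ways to fill the rest, and there are C(2,j) ways to pick which j.
By inclusion–exclusion, the number of valid placements is Σ_{j=0}^{2} (−1)^j C(2,j)·(8−j)!.
Computing: 40320 − 10080 + 720 = 30960.

30960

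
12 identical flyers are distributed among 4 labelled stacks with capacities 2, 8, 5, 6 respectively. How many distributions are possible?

106

By stars and bars, unrestricted non-negative solutions to x_1+…+x_4 = 12 number C(12+3,3) = 455.
Subtract solutions that violate a single cap (substitute x_i' = x_i − (cap_i+1)): x_1 ≥ 3 gives C(12,3) = 220; x_2 ≥ 9 gives C(6,3) = 20; x_3 ≥ 6 gives C(9,3) = 84; x_4 ≥ 7 gives C(8,3) = 56. Together 380.
Add back pairs where two caps are both exceeded: 1 + 20 + 10 + 0 + 0 + 0 = 31.
By inclusion–exclusion the count is 455 − 380 + 31 = 106.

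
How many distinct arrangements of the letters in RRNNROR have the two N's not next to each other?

There are 7!/(4!·2!) = 105 arrangements of RRNNROR in total.
If the two N's are adjacent, glue them into one block, leaving 6 items to arrange: (6)!/(4!) = 30 ways.
Subtracting, 105 − 30 = 75 arrangements keep the N's apart.

75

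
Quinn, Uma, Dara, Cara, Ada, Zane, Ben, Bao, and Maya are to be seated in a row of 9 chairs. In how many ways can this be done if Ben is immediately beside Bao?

80640

Glue Ben and Bao into one block (2 internal orders), leaving 8 units to arrange in a row.
So the count is 2·(8)! = 80640.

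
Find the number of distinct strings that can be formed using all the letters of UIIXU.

30

UIIXU has 5 letters with I appearing twice and U appearing twice.
So there are 5! / (2!·2!) = 30 distinguishable arrangements.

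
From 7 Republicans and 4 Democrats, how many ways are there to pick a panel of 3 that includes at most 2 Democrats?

161

Split by how many Democrats are chosen (0 through 2).
Sum: C(4,0)·C(7,3) + C(4,1)·C(7,2) + C(4,2)·C(7,1) = 35 + 84 + 42 = 161.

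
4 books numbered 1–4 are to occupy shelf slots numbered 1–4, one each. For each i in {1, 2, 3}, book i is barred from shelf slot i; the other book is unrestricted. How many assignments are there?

11

Let Aᵢ (for i ∈ {1, 2, 3}) be the placements that put book i in its forbidden shelf slot. Any j of these fix j positions, leaving (4−j)! ways to fill the rest, and there are C(3,j) ways to pick which j.
By inclusion–exclusion, the number of valid placements is Σ_{j=0}^{3} (−1)^j C(3,j)·(4−j)!.
Computing: 24 − 18 + 6 − 1 = 11.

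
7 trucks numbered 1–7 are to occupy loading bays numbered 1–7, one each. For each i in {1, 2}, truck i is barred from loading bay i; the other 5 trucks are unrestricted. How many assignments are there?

3720

Let Aᵢ (for i ∈ {1, 2}) be the placements that put truck i in its forbidden loading bay. Any j of these fix j positions, leaving (7−j)! ways to fill the rest, and there are C(2,j) ways to pick which j.
By inclusion–exclusion, the number of valid placements is Σ_{j=0}^{2} (−1)^j C(2,j)·(7−j)!.
Computing: 5040 − 1440 + 120 = 3720.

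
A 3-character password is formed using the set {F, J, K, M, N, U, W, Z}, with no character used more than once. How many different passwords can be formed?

336

Choose and order 3 of the 8 symbols: the first character has 8 options, the next 7, then 6.
8 × 7 × 6 = 336.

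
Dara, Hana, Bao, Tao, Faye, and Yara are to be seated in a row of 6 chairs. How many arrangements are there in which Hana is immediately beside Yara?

240

Place the 4 others and the Hana-Yara pair as 5 objects in a line; the pair has 2 internal arrangements.
That gives 2 × 5! = 2 × 120 = 240.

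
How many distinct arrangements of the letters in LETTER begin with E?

With the first slot taken by E, it remains to arrange the other 5 letters (LTTER).
Those 5 letters have T appearing twice, giving (5)!/(2!) = 60.

60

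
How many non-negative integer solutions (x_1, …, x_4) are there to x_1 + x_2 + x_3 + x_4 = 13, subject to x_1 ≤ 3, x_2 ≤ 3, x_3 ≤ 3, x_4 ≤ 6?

10

Without the upper bounds there are C(16,3) = 560 ways to split 13 among 4 variables.
Subtract solutions that violate a single cap (substitute x_i' = x_i − (cap_i+1)): x_1 ≥ 4 gives C(12,3) = 220; x_2 ≥ 4 gives C(12,3) = 220; x_3 ≥ 4 gives C(12,3) = 220; x_4 ≥ 7 gives C(9,3) = 84. Together 744.
Add back pairs where two caps are both exceeded: 56 + 56 + 10 + 56 + 10 + 10 = 198.
Subtract triples: 4 + 0 + 0 + 0 = 4.
By inclusion–exclusion the count is 560 − 744 + 198 − 4 = 10.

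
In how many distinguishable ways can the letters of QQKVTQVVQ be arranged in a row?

Letter multiplicities in QQKVTQVVQ: K×1, Q×4, T×1, V×3.
The number of distinct arrangements is 9!/(4!·3!) = 362880/144 = 2520.

2520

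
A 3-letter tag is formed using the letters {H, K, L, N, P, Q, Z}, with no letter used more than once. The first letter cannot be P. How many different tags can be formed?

180

The first letter has 7−1 = 6 choices (anything except P).
The remaining 2 letters are filled from the other 6 symbols without repetition: 6 × 5 = 30.
Total: 6 × 30 = 180.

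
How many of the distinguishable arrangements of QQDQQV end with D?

With the last slot taken by D, it remains to arrange the other 5 letters (QQQQV).
Those 5 letters have Q appearing 4 times, giving (5)!/(4!) = 5.

5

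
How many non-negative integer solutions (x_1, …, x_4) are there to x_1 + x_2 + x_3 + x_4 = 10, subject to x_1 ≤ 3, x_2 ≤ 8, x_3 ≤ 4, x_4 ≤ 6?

By stars and bars, unrestricted non-negative solutions to x_1+…+x_4 = 10 number C(10+3,3) = 286.
Subtract solutions that violate a single cap (substitute x_i' = x_i − (cap_i+1)): x_1 ≥ 4 gives C(9,3) = 84; x_2 ≥ 9 gives C(4,3) = 4; x_3 ≥ 5 gives C(8,3) = 56; x_4 ≥ 7 gives C(6,3) = 20. Together 164.
Add back pairs where two caps are both exceeded: 0 + 4 + 0 + 0 + 0 + 0 = 4.
By inclusion–exclusion the count is 286 − 164 + 4 = 126.

126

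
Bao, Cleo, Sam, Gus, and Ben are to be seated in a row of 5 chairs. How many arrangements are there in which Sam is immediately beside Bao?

48

Place the 3 others and the Sam-Bao pair as 4 objects in a line; the pair has 2 internal arrangements.
That gives 2 × 4! = 2 × 24 = 48.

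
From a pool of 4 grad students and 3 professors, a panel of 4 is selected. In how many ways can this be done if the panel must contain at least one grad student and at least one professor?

34

Total 4-person selections from all 7: C(7,4) = 35.
Selections missing a whole group: no grad students → C(3,4) = 0; no professors → C(4,4) = 1.
Both groups omitted at once is impossible, so 35 − 1 = 34.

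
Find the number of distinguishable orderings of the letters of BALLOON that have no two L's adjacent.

There are 7!/(2!·2!) = 1260 arrangements of BALLOON in total.
If the two L's are adjacent, glue them into one block, leaving 6 items to arrange: (6)!/(2!) = 360 ways.
Subtracting, 1260 − 360 = 900 arrangements keep the L's apart.

900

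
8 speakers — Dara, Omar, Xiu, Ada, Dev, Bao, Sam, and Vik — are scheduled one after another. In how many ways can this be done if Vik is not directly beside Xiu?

30240

There are 8! = 40320 arrangements in all. If Vik and Xiu are adjacent, merging them into one block gives 2·(7)! = 10080 arrangements.
Complementary counting: 40320 − 10080 = 30240.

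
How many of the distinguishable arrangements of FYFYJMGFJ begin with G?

Fix G in the first position and arrange the remaining 8 letters.
Those 8 letters have F appearing 3 times, J appearing twice, and Y appearing twice, giving (8)!/(3!·2!·2!) = 1680.

1680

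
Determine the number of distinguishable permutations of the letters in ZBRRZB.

90

The 6 letters of ZBRRZB have repeats: B appearing twice, R appearing twice, and Z appearing twice.
So there are 6! / (2!·2!·2!) = 90 distinguishable arrangements.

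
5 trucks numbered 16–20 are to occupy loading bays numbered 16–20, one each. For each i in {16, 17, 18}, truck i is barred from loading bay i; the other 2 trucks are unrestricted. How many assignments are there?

64

Let Aᵢ (for i ∈ {16, 17, 18}) be the placements that put truck i in its forbidden loading bay. Any j of these fix j positions, leaving (5−j)! ways to fill the rest, and there are C(3,j) ways to pick which j.
By inclusion–exclusion, the number of valid placements is Σ_{j=0}^{3} (−1)^j C(3,j)·(5−j)!.
Computing: 120 − 72 + 18 − 2 = 64.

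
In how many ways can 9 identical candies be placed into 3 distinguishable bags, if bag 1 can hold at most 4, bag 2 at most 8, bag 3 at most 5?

29

Ignoring the caps, the number of non-negative solutions to x_1+…+x_3 = 9 is C(11,2) = 55.
Subtract solutions that violate a single cap (substitute x_i' = x_i − (cap_i+1)): x_1 ≥ 5 gives C(6,2) = 15; x_2 ≥ 9 gives C(2,2) = 1; x_3 ≥ 6 gives C(5,2) = 10. Together 26.
No two caps can be exceeded simultaneously, so the pair terms are all 0.
By inclusion–exclusion the count is 55 − 26 + 0 = 29.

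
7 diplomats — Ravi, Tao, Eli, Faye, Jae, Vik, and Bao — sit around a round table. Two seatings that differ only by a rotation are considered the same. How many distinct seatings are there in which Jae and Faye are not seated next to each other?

Without the restriction there are (6)! = 720 seatings.
Those with Jae next to Faye: fuse the pair into one unit and seat 6 units around a circle — 2·(5)! = 240.
Subtracting, 720 − 240 = 480.

480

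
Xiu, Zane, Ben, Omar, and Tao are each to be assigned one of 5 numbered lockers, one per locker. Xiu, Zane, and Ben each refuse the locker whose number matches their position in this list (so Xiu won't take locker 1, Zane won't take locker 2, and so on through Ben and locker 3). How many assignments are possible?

64

Let Aᵢ (for i ∈ {1, 2, 3}) be the placements that put person i in their forbidden locker. Any j of these fix j positions, leaving (5−j)! ways to fill the rest, and there are C(3,j) ways to pick which j.
By inclusion–exclusion, the number of valid placements is Σ_{j=0}^{3} (−1)^j C(3,j)·(5−j)!.
Computing: 120 − 72 + 18 − 2 = 64.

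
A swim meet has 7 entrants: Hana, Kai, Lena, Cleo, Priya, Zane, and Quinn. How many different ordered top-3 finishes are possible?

210

This is an ordered selection of 3 from 7: P(7,3).
That gives 7 × 6 × 5 = 210.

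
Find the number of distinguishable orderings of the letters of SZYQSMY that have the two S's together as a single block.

360

Treat the 2 copies of S as a single block. The multiset to arrange is then {SS, M, Q, Y, Y, Z}, 6 items in all.
That gives (6)!/(2!) = 360 arrangements.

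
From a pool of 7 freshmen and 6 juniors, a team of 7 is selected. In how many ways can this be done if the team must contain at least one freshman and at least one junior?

Total 7-person selections from all 13: C(13,7) = 1716.
Subtract selections that omit an entire group: no freshmen → C(6,7) = 0; no juniors → C(7,7) = 1.
Both groups omitted at once is impossible, so 1716 − 1 = 1715.

1715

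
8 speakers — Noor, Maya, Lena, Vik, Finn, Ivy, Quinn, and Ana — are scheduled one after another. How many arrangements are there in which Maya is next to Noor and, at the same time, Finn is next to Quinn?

2880

Treat {Maya,Noor} as one block (2 orders) and {Finn,Quinn} as another (2 orders).
That leaves 6 units to arrange: 2 × 2 × 6! = 4 × 720 = 2880.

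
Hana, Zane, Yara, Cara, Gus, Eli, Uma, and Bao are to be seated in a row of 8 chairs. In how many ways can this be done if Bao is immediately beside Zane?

10080

Glue Bao and Zane into one block (2 internal orders), leaving 7 units to arrange in a row.
That gives 2 × 7! = 2 × 5040 = 10080.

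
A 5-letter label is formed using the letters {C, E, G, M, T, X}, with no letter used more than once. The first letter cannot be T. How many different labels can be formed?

The first letter has 6−1 = 5 choices (anything except T).
The remaining 4 letters are filled from the other 5 symbols without repetition: 5 × 4 × 3 × 2 = 120.
Total: 5 × 120 = 600.

600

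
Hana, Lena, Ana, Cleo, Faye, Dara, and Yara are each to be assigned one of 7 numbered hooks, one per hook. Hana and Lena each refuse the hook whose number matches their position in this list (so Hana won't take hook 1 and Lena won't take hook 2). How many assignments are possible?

Let Aᵢ (for i ∈ {1, 2}) be the placements that put person i in their forbidden hook. Any j of these fix j positions, leaving (7−j)! ways to fill the rest, and there are C(2,j) ways to pick which j.
By inclusion–exclusion, the number of valid placements is Σ_{j=0}^{2} (−1)^j C(2,j)·(7−j)!.
Computing: 5040 − 1440 + 120 = 3720.

3720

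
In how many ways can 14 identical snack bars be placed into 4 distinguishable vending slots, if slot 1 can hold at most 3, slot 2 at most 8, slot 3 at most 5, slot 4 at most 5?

92

Ignoring the caps, the number of non-negative solutions to x_1+…+x_4 = 14 is C(17,3) = 680.
Subtract solutions that violate a single cap (substitute x_i' = x_i − (cap_i+1)): x_1 ≥ 4 gives C(13,3) = 286; x_2 ≥ 9 gives C(8,3) = 56; x_3 ≥ 6 gives C(11,3) = 165; x_4 ≥ 6 gives C(11,3) = 165. Together 672.
Add back pairs where two caps are both exceeded: 4 + 35 + 35 + 0 + 0 + 10 = 84.
By inclusion–exclusion the count is 680 − 672 + 84 = 92.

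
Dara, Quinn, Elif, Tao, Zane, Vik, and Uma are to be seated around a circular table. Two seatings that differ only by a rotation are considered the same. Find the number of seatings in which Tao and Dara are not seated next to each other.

Without the restriction there are (6)! = 720 seatings.
Seatings with Tao beside Dara: treat them as a block with 2 internal orders, giving 2 × (5)! = 240.
Subtracting, 720 − 240 = 480.

480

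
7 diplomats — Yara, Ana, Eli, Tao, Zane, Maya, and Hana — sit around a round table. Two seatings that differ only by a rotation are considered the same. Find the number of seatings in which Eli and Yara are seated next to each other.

Treat {Eli, Yara} as one unit (2 internal orders) and seat the resulting 6 units around the table: (5)! circular arrangements.
So 2 × (5)! = 2 × 120 = 240.

240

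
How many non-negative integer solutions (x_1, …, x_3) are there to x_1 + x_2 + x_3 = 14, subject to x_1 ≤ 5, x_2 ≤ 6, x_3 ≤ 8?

21

By stars and bars, unrestricted non-negative solutions to x_1+…+x_3 = 14 number C(14+2,2) = 120.
Subtract solutions that violate a single cap (substitute x_i' = x_i − (cap_i+1)): x_1 ≥ 6 gives C(10,2) = 45; x_2 ≥ 7 gives C(9,2) = 36; x_3 ≥ 9 gives C(7,2) = 21. Together 102.
Add back pairs where two caps are both exceeded: 3 + 0 + 0 = 3.
By inclusion–exclusion the count is 120 − 102 + 3 = 21.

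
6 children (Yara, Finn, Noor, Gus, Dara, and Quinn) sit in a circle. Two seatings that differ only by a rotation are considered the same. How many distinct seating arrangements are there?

120

Fix one person's seat to break rotational symmetry; the remaining 5 people can be arranged in (5)! = 120 ways.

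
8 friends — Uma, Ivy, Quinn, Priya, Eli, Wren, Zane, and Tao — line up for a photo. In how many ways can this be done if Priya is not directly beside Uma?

30240

Of the 8! = 40320 arrangements, those with Priya and Uma adjacent number 2 × 7! = 10080 (treat the pair as a block with 2 internal orders).
Complementary counting: 40320 − 10080 = 30240.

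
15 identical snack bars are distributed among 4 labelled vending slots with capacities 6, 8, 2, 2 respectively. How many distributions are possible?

18

Ignoring the caps, the number of non-negative solutions to x_1+…+x_4 = 15 is C(18,3) = 816.
Subtract solutions that violate a single cap (substitute x_i' = x_i − (cap_i+1)): x_1 ≥ 7 gives C(11,3) = 165; x_2 ≥ 9 gives C(9,3) = 84; x_3 ≥ 3 gives C(15,3) = 455; x_4 ≥ 3 gives C(15,3) = 455. Together 1159.
Add back pairs where two caps are both exceeded: 0 + 56 + 56 + 20 + 20 + 220 = 372.
Subtract triples: 0 + 0 + 10 + 1 = 11.
By inclusion–exclusion the count is 816 − 1159 + 372 − 11 = 18.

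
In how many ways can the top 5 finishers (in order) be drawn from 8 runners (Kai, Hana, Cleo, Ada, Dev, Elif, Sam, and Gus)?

There are 8 choices for 1st place, 7 for 2nd, and so on down to 4 for position 5.
That gives 8 × 7 × 6 × 5 × 4 = 6720.

6720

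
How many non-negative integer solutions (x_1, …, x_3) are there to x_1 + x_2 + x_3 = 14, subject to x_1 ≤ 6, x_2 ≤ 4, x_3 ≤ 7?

Without the upper bounds there are C(16,2) = 120 ways to split 14 among 3 variables.
Subtract solutions that violate a single cap (substitute x_i' = x_i − (cap_i+1)): x_1 ≥ 7 gives C(9,2) = 36; x_2 ≥ 5 gives C(11,2) = 55; x_3 ≥ 8 gives C(8,2) = 28. Together 119.
Add back pairs where two caps are both exceeded: 6 + 0 + 3 = 9.
By inclusion–exclusion the count is 120 − 119 + 9 = 10.

10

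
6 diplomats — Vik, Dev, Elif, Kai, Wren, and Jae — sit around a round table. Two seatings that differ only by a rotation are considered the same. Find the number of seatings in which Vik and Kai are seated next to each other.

48

Glue Vik and Kai into a block (2 internal orders). Seating 5 units around a circle gives (4)! arrangements.
So 2 × (4)! = 2 × 24 = 48.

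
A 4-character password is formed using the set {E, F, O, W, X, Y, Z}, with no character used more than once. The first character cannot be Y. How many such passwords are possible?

720

The first character has 7−1 = 6 choices (anything except Y).
The remaining 3 characters are filled from the other 6 symbols without repetition: 6 × 5 × 4 = 120.
Total: 6 × 120 = 720.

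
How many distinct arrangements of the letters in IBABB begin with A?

4

Fix A in the first position and arrange the remaining 4 letters.
Those 4 letters have B appearing 3 times, giving (4)!/(3!) = 4.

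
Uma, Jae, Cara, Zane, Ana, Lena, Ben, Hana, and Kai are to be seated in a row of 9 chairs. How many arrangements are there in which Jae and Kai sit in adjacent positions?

Place the 7 others and the Jae-Kai pair as 8 objects in a line; the pair has 2 internal arrangements.
So the count is 2·(8)! = 80640.

80640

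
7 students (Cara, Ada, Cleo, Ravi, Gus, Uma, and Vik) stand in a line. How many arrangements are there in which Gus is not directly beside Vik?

3600

There are 7! = 5040 arrangements in all. If Gus and Vik are adjacent, merging them into one block gives 2·(6)! = 1440 arrangements.
So 5040 − 1440 = 3600 arrangements keep them apart.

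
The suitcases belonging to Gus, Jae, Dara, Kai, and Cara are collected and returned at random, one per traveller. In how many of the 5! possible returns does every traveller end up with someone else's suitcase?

Count assignments avoiding every fixed point. For any j of the 5 travellers fixed to their own suitcase, the other 5−j can be arranged in (5−j)! ways.
By inclusion–exclusion this is Σ_{j=0}^{5} (−1)^j C(5,j)·(5−j)!.
Computing: 120 − 120 + 60 − 20 + 5 − 1 = 44.

44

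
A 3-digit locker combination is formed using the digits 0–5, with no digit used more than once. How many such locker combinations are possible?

120

Choose and order 3 of the 6 symbols: the first digit has 6 options, the next 5, then 4.
That product is 6 × 5 × 4 = 120.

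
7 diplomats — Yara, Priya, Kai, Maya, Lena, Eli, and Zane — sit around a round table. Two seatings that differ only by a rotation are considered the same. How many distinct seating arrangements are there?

720

Seat Yara anywhere (absorbing the rotational symmetry), then permute the other 6: (6)! = 720.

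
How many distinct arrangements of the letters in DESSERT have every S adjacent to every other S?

Treat the 2 copies of S as a single block. The multiset to arrange is then {SS, D, E, E, R, T}, 6 items in all.
That gives (6)!/(2!) = 360 arrangements.

360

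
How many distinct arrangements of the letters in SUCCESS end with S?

180

With the last slot taken by S, it remains to arrange the other 6 letters (UCCESS).
Those 6 letters have C appearing twice and S appearing twice, giving (6)!/(2!·2!) = 180.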